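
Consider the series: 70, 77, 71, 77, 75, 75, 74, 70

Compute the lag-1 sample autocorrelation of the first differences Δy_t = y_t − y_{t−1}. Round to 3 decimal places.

First differences Δy: 7, -6, 6, -2, 0, -1, -4
Mean of differences = 0.0000
Numerator Σ(Δy_t−Δȳ)(Δy_{t+1}−Δȳ) = -86.0000
Denominator Σ(Δy_t−Δȳ)² = 142.0000
r_1(Δy) = -86.0000 / 142.0000 = -0.606

-0.606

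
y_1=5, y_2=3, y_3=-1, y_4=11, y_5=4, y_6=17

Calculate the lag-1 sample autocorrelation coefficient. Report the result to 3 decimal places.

Mean ȳ = (5 + 3 − 1 + 11 + 4 + 17)/6 = 6.5000
Deviations from mean: -1.5000, -3.5000, -7.5000, 4.5000, -2.5000, 10.5000
Numerator Σ_{t=1}^{5}(y_t−ȳ)(y_{t+1}−ȳ) = -39.7500
Denominator Σ(y_t−ȳ)² = 207.5000
r_1 = -39.7500 / 207.5000 = -0.192

-0.192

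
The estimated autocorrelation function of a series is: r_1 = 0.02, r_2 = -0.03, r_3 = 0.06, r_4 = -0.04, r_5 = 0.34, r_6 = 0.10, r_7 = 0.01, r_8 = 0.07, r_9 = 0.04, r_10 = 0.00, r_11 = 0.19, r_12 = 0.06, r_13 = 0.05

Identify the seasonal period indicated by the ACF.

The largest autocorrelation is r_5 = 0.34; the remaining lags stay at or below 0.19.
The dominant spike at lag 5 indicates a seasonal period of 5.

5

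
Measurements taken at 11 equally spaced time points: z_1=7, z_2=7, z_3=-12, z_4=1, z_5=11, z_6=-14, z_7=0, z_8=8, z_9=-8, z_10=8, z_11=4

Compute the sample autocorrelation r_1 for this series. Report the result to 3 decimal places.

Mean z̄ = (7 + 7 − 12 + 1 + 11 − 14 + 0 + 8 − 8 + 8 + 4)/11 = 1.0909
Numerator Σ_{t=1}^{10}(z_t−z̄)(z_{t+1}−z̄) = -288.2810
Denominator Σ(z_t−z̄)² = 754.9091
r_1 = -288.2810 / 754.9091 = -0.382

-0.382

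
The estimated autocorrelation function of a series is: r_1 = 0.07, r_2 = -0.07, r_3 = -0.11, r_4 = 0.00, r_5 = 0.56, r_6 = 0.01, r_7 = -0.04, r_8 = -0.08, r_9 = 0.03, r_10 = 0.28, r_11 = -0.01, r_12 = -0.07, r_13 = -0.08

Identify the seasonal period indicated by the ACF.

The largest autocorrelation is r_5 = 0.56, with a weaker echo at lag 10 (0.28); the remaining lags stay at or below 0.07.
The dominant spike at lag 5 indicates a seasonal period of 5.

5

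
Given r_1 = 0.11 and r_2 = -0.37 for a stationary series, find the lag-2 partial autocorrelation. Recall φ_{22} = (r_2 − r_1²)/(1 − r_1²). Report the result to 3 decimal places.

-0.387

φ_{22} = (r_2 − r_1²) / (1 − r_1²)
r_1² = (0.11)² = 0.0121
Numerator = -0.37 − 0.0121 = -0.3821; denominator = 1 − 0.0121 = 0.9879
φ_{22} = -0.3821 / 0.9879 = -0.387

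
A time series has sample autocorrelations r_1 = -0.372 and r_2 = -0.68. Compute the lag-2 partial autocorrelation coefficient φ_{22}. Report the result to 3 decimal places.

-0.950

φ_{22} = (r_2 − r_1²) / (1 − r_1²)
r_1² = (-0.372)² = 0.138384
Numerator = -0.68 − 0.1384 = -0.8184; denominator = 1 − 0.1384 = 0.8616
φ_{22} = -0.8184 / 0.8616 = -0.950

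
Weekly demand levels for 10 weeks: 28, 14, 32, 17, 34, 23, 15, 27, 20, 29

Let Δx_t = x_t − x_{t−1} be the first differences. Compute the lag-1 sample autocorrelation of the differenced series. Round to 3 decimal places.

-0.750

First differences Δx: -14, 18, -15, 17, -11, -8, 12, -7, 9
Mean of differences = 0.1111
Numerator Σ(Δx_t−Δx̄)(Δx_{t+1}−Δx̄) = -1119.6790
Denominator Σ(Δx_t−Δx̄)² = 1492.8889
r_1(Δx) = -1119.6790 / 1492.8889 = -0.750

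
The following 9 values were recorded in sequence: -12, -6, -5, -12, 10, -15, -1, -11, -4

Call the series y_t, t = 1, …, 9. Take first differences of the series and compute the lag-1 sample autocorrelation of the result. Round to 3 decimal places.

First differences Δy: 6, 1, -7, 22, -25, 14, -10, 7
Mean of differences = 1.0000
Numerator Σ(Δy_t−Δȳ)(Δy_{t+1}−Δȳ) = -1261.0000
Denominator Σ(Δy_t−Δȳ)² = 1532.0000
r_1(Δy) = -1261.0000 / 1532.0000 = -0.823

-0.823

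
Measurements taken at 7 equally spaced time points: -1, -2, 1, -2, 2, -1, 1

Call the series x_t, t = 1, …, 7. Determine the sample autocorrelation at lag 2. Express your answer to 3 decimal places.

Mean x̄ = (-1 − 2 + 1 − 2 + 2 − 1 + 1)/7 = -0.2857
Numerator Σ_{t=1}^{5}(x_t−x̄)(x_{t+2}−x̄) = 9.1224
Denominator Σ(x_t−x̄)² = 15.4286
r_2 = 9.1224 / 15.4286 = 0.591

0.591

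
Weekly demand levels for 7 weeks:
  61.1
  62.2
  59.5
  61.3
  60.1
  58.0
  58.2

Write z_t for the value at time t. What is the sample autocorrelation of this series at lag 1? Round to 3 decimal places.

0.272

Mean z̄ = (61.1 + 62.2 + 59.5 + 61.3 + 60.1 + 58.0 + 58.2)/7 = 60.0571
Deviations from mean: 1.0429, 2.1429, -0.5571, 1.2429, 0.0429, -2.0571, -1.8571
Σ(z_t−z̄)(z_{t+1}−z̄) = (2.2347) + (-1.1939) + (-0.6924) + (0.0533) + (-0.0882) + (3.8204) = 4.1339
Denominator Σ(z_t−z̄)² = 15.2171
r_1 = 4.1339 / 15.2171 = 0.272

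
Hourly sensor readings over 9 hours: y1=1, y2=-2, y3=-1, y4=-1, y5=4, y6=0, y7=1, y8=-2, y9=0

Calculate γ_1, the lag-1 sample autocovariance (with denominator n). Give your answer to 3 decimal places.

-0.556

Mean ȳ = (1 − 2 − 1 − 1 + 4 + 0 + 1 − 2 + 0)/9 = 0.0000
Σ_{t=1}^{8}(y_t−ȳ)(y_{t+1}−ȳ) = -5.0000
γ_1 = -5.0000 / 9 = -0.556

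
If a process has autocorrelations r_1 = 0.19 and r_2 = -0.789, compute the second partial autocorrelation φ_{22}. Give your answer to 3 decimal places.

-0.856

φ_{22} = (r_2 − r_1²) / (1 − r_1²)
r_1² = (0.19)² = 0.0361
Numerator = -0.789 − 0.0361 = -0.8251; denominator = 1 − 0.0361 = 0.9639
φ_{22} = -0.8251 / 0.9639 = -0.856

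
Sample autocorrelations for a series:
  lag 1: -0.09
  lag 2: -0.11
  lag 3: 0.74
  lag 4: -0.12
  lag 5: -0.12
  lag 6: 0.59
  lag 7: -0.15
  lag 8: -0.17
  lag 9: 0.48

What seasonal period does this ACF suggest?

The largest autocorrelation is r_3 = 0.74, with weaker echoes at lags 6 (0.59) and 9 (0.48); the remaining lags stay at or below -0.09.
The dominant spike at lag 3 indicates a seasonal period of 3.

3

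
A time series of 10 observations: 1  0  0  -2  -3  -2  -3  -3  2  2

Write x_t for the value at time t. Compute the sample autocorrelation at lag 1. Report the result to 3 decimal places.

Mean x̄ = (1 + 0 + 0 − 2 − 3 − 2 − 3 − 3 + 2 + 2)/10 = -0.8000
Numerator Σ_{t=1}^{9}(x_t−x̄)(x_{t+1}−x̄) = 15.5600
Denominator Σ(x_t−x̄)² = 37.6000
r_1 = 15.5600 / 37.6000 = 0.414

0.414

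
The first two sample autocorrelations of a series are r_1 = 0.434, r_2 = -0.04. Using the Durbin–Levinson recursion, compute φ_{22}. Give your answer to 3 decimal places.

φ_{22} = (r_2 − r_1²) / (1 − r_1²)
r_1² = (0.434)² = 0.188356
Numerator = -0.04 − 0.1884 = -0.2284; denominator = 1 − 0.1884 = 0.8116
φ_{22} = -0.2284 / 0.8116 = -0.281

-0.281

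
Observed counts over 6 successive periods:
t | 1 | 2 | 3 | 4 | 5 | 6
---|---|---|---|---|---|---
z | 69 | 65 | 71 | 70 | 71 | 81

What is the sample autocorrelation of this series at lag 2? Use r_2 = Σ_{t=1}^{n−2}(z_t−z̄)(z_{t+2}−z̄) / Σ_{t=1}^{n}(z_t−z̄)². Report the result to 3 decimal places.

Mean z̄ = (69 + 65 + 71 + 70 + 71 + 81)/6 = 71.1667
Σ(z_t−z̄)(z_{t+2}−z̄) = (0.3611) + (7.1944) + (0.0278) + (-11.4722) = -3.8889
Denominator Σ(z_t−z̄)² = 140.8333
r_2 = -3.8889 / 140.8333 = -0.028

-0.028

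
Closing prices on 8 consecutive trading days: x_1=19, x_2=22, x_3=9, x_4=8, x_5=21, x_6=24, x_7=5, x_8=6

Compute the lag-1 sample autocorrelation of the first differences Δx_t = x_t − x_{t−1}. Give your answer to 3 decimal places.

-0.160

First differences Δx: 3, -13, -1, 13, 3, -19, 1
Mean of differences = -1.8571
Numerator Σ(Δx_t−Δx̄)(Δx_{t+1}−Δx̄) = -111.0204
Denominator Σ(Δx_t−Δx̄)² = 694.8571
r_1(Δx) = -111.0204 / 694.8571 = -0.160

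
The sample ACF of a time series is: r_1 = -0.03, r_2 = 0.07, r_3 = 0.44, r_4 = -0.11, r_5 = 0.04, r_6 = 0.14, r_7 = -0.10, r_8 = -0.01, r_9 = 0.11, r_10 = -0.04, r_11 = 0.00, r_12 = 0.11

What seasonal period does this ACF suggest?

The largest autocorrelation is r_3 = 0.44; the remaining lags stay at or below 0.14.
The dominant spike at lag 3 indicates a seasonal period of 3.

3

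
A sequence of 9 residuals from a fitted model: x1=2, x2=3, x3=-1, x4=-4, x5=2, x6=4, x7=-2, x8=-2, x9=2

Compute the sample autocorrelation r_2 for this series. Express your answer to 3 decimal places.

Mean x̄ = (2 + 3 − 1 − 4 + 2 + 4 − 2 − 2 + 2)/9 = 0.4444
Σ(x_t−x̄)(x_{t+2}−x̄) = (-2.2469) + (-11.3580) + (-2.2469) + (-15.8025) + (-3.8025) + (-8.6914) + (-3.8025) = -47.9506
Denominator Σ(x_t−x̄)² = 60.2222
r_2 = -47.9506 / 60.2222 = -0.796

-0.796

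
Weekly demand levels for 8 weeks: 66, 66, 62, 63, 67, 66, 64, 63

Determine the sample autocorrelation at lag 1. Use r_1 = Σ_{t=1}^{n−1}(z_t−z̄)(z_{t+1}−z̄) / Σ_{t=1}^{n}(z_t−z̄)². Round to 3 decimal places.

Mean z̄ = (66 + 66 + 62 + 63 + 67 + 66 + 64 + 63)/8 = 64.6250
Deviations from mean: 1.3750, 1.3750, -2.6250, -1.6250, 2.3750, 1.3750, -0.6250, -1.6250
Σ(z_t−z̄)(z_{t+1}−z̄) = (1.8906) + (-3.6094) + (4.2656) + (-3.8594) + (3.2656) + (-0.8594) + (1.0156) = 2.1094
Denominator Σ(z_t−z̄)² = 23.8750
r_1 = 2.1094 / 23.8750 = 0.088

0.088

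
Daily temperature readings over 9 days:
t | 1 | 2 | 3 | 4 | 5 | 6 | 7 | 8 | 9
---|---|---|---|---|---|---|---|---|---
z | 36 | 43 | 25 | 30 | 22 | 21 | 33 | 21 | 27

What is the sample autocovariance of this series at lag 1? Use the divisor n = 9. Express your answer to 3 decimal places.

Mean z̄ = (36 + 43 + 25 + 30 + 22 + 21 + 33 + 21 + 27)/9 = 28.6667
Σ_{t=1}^{8}(z_t−z̄)(z_{t+1}−z̄) = 36.2222
γ_1 = 36.2222 / 9 = 4.025

4.025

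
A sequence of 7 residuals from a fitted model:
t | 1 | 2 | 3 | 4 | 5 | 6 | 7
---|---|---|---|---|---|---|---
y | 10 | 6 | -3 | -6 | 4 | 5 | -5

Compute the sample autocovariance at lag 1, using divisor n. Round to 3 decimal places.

Mean ȳ = (10 + 6 − 3 − 6 + 4 + 5 − 5)/7 = 1.5714
Σ_{t=1}^{6}(y_t−ȳ)(y_{t+1}−ȳ) = 19.1020
γ_1 = 19.1020 / 7 = 2.729

2.729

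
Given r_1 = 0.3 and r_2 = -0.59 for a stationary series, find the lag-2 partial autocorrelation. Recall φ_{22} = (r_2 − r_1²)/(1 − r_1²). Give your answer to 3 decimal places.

φ_{22} = (r_2 − r_1²) / (1 − r_1²)
r_1² = (0.3)² = 0.09
Numerator = -0.59 − 0.0900 = -0.6800; denominator = 1 − 0.0900 = 0.9100
φ_{22} = -0.6800 / 0.9100 = -0.747

-0.747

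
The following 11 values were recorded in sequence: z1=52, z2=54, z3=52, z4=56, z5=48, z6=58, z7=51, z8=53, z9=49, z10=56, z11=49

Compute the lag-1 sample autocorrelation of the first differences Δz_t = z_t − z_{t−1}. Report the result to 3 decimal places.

First differences Δz: 2, -2, 4, -8, 10, -7, 2, -4, 7, -7
Mean of differences = -0.3000
Numerator Σ(Δz_t−Δz̄)(Δz_{t+1}−Δz̄) = -292.4900
Denominator Σ(Δz_t−Δz̄)² = 354.1000
r_1(Δz) = -292.4900 / 354.1000 = -0.826

-0.826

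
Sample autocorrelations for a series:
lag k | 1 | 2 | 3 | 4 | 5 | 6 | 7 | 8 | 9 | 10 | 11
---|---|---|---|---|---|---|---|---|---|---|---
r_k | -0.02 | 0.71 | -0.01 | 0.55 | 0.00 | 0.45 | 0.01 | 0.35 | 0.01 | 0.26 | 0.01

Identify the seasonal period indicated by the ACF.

2

The largest autocorrelation is r_2 = 0.71, with weaker echoes at lags 4 (0.55), 6 (0.45), 8 (0.35) and 10 (0.26); the remaining lags stay at or below 0.01.
The dominant spike at lag 2 indicates a seasonal period of 2.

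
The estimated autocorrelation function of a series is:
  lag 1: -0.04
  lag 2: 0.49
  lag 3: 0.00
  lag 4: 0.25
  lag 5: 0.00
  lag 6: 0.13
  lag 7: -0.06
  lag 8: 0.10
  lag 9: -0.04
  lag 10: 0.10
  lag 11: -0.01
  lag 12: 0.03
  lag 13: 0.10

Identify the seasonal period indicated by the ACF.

The largest autocorrelation is r_2 = 0.49, with a weaker echo at lag 4 (0.25); the remaining lags stay at or below 0.13.
The dominant spike at lag 2 indicates a seasonal period of 2.

2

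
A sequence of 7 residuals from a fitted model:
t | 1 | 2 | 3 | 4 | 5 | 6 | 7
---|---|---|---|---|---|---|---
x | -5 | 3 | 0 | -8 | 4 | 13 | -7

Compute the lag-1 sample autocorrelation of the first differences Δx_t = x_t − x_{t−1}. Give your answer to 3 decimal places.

First differences Δx: 8, -3, -8, 12, 9, -20
Mean of differences = -0.3333
Numerator Σ(Δx_t−Δx̄)(Δx_{t+1}−Δx̄) = -164.7778
Denominator Σ(Δx_t−Δx̄)² = 761.3333
r_1(Δx) = -164.7778 / 761.3333 = -0.216

-0.216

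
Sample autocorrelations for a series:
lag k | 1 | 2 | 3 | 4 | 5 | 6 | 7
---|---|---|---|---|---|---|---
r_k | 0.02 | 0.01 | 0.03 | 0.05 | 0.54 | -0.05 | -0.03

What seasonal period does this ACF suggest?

The largest autocorrelation is r_5 = 0.54; the remaining lags stay at or below 0.05.
The dominant spike at lag 5 indicates a seasonal period of 5.

5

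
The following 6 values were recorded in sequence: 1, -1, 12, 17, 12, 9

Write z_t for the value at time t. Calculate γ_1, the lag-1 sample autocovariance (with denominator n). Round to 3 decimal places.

Mean z̄ = (1 − 1 + 12 + 17 + 12 + 9)/6 = 8.3333
Σ_{t=1}^{5}(z_t−z̄)(z_{t+1}−z̄) = 100.2222
γ_1 = 100.2222 / 6 = 16.704

16.704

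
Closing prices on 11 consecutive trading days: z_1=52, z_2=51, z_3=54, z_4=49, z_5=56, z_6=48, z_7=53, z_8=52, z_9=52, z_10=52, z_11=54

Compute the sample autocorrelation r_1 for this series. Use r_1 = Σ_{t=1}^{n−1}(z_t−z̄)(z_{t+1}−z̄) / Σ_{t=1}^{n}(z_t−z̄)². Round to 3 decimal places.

Mean z̄ = (52 + 51 + 54 + 49 + 56 + 48 + 53 + 52 + 52 + 52 + 54)/11 = 52.0909
Numerator Σ_{t=1}^{10}(z_t−z̄)(z_{t+1}−z̄) = -39.9174
Denominator Σ(z_t−z̄)² = 50.9091
r_1 = -39.9174 / 50.9091 = -0.784

-0.784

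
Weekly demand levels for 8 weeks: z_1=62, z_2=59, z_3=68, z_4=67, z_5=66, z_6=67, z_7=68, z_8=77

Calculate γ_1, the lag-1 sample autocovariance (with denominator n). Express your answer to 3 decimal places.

Mean z̄ = (62 + 59 + 68 + 67 + 66 + 67 + 68 + 77)/8 = 66.7500
Σ_{t=1}^{7}(z_t−z̄)(z_{t+1}−z̄) = 40.1875
γ_1 = 40.1875 / 8 = 5.023

5.023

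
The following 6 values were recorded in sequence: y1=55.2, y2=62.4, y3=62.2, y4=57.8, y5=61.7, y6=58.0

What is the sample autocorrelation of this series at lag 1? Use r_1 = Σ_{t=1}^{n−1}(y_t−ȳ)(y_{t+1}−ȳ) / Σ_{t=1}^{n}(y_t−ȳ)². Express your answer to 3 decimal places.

Mean ȳ = (55.2 + 62.4 + 62.2 + 57.8 + 61.7 + 58.0)/6 = 59.5500
Deviations from mean: -4.3500, 2.8500, 2.6500, -1.7500, 2.1500, -1.5500
Numerator Σ_{t=1}^{5}(y_t−ȳ)(y_{t+1}−ȳ) = -16.5775
Denominator Σ(y_t−ȳ)² = 44.1550
r_1 = -16.5775 / 44.1550 = -0.375

-0.375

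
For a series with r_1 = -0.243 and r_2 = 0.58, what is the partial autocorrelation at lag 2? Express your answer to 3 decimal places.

φ_{22} = (r_2 − r_1²) / (1 − r_1²)
r_1² = (-0.243)² = 0.059049
Numerator = 0.58 − 0.0590 = 0.5210; denominator = 1 − 0.0590 = 0.9410
φ_{22} = 0.5210 / 0.9410 = 0.554

0.554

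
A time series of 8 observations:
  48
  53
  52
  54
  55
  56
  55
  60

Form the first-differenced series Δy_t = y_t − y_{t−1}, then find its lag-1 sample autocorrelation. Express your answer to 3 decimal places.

First differences Δy: 5, -1, 2, 1, 1, -1, 5
Mean of differences = 1.7143
Numerator Σ(Δy_t−Δȳ)(Δy_{t+1}−Δȳ) = -16.3673
Denominator Σ(Δy_t−Δȳ)² = 37.4286
r_1(Δy) = -16.3673 / 37.4286 = -0.437

-0.437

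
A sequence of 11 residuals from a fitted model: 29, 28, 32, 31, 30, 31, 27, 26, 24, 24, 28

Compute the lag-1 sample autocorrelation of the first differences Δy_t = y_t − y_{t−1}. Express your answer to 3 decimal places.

-0.113

First differences Δy: -1, 4, -1, -1, 1, -4, -1, -2, 0, 4
Mean of differences = -0.1000
Numerator Σ(Δy_t−Δȳ)(Δy_{t+1}−Δȳ) = -6.4100
Denominator Σ(Δy_t−Δȳ)² = 56.9000
r_1(Δy) = -6.4100 / 56.9000 = -0.113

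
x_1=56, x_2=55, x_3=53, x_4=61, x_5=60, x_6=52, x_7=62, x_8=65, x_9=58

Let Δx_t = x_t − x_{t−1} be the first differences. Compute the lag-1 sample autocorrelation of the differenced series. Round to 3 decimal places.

-0.300

First differences Δx: -1, -2, 8, -1, -8, 10, 3, -7
Mean of differences = 0.2500
Numerator Σ(Δx_t−Δx̄)(Δx_{t+1}−Δx̄) = -87.5625
Denominator Σ(Δx_t−Δx̄)² = 291.5000
r_1(Δx) = -87.5625 / 291.5000 = -0.300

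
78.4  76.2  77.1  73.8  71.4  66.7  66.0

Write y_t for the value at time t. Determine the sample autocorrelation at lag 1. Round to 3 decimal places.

0.586

Mean ȳ = (78.4 + 76.2 + 77.1 + 73.8 + 71.4 + 66.7 + 66.0)/7 = 72.8000
Σ(y_t−ȳ)(y_{t+1}−ȳ) = (19.0400) + (14.6200) + (4.3000) + (-1.4000) + (8.5400) + (41.4800) = 86.5800
Denominator Σ(y_t−ȳ)² = 147.8200
r_1 = 86.5800 / 147.8200 = 0.586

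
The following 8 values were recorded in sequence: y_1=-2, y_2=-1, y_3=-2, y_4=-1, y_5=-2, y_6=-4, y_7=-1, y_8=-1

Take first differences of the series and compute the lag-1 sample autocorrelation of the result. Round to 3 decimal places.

First differences Δy: 1, -1, 1, -1, -2, 3, 0
Mean of differences = 0.1429
Numerator Σ(Δy_t−Δȳ)(Δy_{t+1}−Δȳ) = -7.0204
Denominator Σ(Δy_t−Δȳ)² = 16.8571
r_1(Δy) = -7.0204 / 16.8571 = -0.416

-0.416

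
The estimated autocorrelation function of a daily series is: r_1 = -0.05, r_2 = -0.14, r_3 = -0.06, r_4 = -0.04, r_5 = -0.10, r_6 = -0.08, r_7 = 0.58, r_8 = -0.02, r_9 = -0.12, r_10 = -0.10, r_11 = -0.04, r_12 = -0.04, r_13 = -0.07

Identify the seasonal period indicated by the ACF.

7

The largest autocorrelation is r_7 = 0.58; the remaining lags stay at or below -0.02.
The dominant spike at lag 7 indicates a seasonal period of 7.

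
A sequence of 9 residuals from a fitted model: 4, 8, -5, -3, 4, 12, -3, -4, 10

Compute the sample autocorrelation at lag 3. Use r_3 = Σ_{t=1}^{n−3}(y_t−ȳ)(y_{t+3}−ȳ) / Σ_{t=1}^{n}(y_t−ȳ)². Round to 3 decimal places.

Mean ȳ = (4 + 8 − 5 − 3 + 4 + 12 − 3 − 4 + 10)/9 = 2.5556
Σ(y_t−ȳ)(y_{t+3}−ȳ) = (-8.0247) + (7.8642) + (-71.3580) + (30.8642) + (-9.4691) + (70.3086) = 20.1852
Denominator Σ(y_t−ȳ)² = 340.2222
r_3 = 20.1852 / 340.2222 = 0.059

0.059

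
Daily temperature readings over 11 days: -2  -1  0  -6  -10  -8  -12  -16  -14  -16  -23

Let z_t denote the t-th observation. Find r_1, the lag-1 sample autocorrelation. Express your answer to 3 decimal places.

Mean z̄ = (-2 − 1 + 0 − 6 − 10 − 8 − 12 − 16 − 14 − 16 − 23)/11 = -9.8182
Numerator Σ_{t=1}^{10}(z_t−z̄)(z_{t+1}−z̄) = 334.6942
Denominator Σ(z_t−z̄)² = 525.6364
r_1 = 334.6942 / 525.6364 = 0.637

0.637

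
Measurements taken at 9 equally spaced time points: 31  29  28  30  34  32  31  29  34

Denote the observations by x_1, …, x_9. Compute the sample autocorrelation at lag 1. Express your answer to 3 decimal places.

Mean x̄ = (31 + 29 + 28 + 30 + 34 + 32 + 31 + 29 + 34)/9 = 30.8889
Numerator Σ_{t=1}^{8}(x_t−x̄)(x_{t+1}−x̄) = 2.5432
Denominator Σ(x_t−x̄)² = 36.8889
r_1 = 2.5432 / 36.8889 = 0.069

0.069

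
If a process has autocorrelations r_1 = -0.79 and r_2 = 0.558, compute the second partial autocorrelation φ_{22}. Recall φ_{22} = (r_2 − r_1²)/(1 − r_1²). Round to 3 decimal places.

-0.176

φ_{22} = (r_2 − r_1²) / (1 − r_1²)
r_1² = (-0.79)² = 0.6241
Numerator = 0.558 − 0.6241 = -0.0661; denominator = 1 − 0.6241 = 0.3759
φ_{22} = -0.0661 / 0.3759 = -0.176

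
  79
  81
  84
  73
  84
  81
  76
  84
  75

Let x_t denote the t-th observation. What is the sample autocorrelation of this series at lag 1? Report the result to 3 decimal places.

Mean x̄ = (79 + 81 + 84 + 73 + 84 + 81 + 76 + 84 + 75)/9 = 79.6667
Numerator Σ_{t=1}^{8}(x_t−x̄)(x_{t+1}−x̄) = -88.1111
Denominator Σ(x_t−x̄)² = 140.0000
r_1 = -88.1111 / 140.0000 = -0.629

-0.629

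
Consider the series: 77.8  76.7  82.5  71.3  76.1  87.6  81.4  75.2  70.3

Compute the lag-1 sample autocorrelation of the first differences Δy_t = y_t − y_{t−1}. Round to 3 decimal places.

-0.182

First differences Δy: -1.1, 5.8, -11.2, 4.8, 11.5, -6.2, -6.2, -4.9
Mean of differences = -0.9375
Numerator Σ(Δy_t−Δȳ)(Δy_{t+1}−Δȳ) = -74.6652
Denominator Σ(Δy_t−Δȳ)² = 409.4388
r_1(Δy) = -74.6652 / 409.4388 = -0.182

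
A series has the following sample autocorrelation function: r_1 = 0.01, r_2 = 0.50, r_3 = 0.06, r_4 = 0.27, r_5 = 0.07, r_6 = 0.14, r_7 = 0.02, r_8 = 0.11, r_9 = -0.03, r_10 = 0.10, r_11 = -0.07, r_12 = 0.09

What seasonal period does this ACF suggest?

2

The largest autocorrelation is r_2 = 0.50, with a weaker echo at lag 4 (0.27); the remaining lags stay at or below 0.14.
The dominant spike at lag 2 indicates a seasonal period of 2.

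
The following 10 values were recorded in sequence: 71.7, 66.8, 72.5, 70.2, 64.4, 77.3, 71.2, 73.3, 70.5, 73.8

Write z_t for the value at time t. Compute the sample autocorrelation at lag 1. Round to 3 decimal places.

Mean z̄ = (71.7 + 66.8 + 72.5 + 70.2 + 64.4 + 77.3 + 71.2 + 73.3 + 70.5 + 73.8)/10 = 71.1700
Numerator Σ_{t=1}^{9}(z_t−z̄)(z_{t+1}−z̄) = -47.2929
Denominator Σ(z_t−z̄)² = 117.4010
r_1 = -47.2929 / 117.4010 = -0.403

-0.403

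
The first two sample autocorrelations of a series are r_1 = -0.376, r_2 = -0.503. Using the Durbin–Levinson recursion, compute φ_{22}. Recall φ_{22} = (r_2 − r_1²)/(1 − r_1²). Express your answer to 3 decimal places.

-0.750

φ_{22} = (r_2 − r_1²) / (1 − r_1²)
r_1² = (-0.376)² = 0.141376
Numerator = -0.503 − 0.1414 = -0.6444; denominator = 1 − 0.1414 = 0.8586
φ_{22} = -0.6444 / 0.8586 = -0.750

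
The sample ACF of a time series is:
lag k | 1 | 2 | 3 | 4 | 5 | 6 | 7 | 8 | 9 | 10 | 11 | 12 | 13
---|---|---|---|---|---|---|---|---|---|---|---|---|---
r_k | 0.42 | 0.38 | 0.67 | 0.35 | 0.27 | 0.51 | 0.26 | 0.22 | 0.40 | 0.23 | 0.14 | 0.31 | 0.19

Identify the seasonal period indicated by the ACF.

The largest autocorrelation is r_3 = 0.67, with a weaker echo at lag 6 (0.51); the remaining lags stay at or below 0.42. The elevated value at lag 1 (0.42), dropping to 0.38 at lag 2, reflects decaying short-term dependence rather than seasonality.
The dominant spike at lag 3 indicates a seasonal period of 3.

3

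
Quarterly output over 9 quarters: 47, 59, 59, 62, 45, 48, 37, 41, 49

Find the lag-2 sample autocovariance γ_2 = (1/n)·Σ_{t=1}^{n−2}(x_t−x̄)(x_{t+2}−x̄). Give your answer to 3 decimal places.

12.012

Mean x̄ = (47 + 59 + 59 + 62 + 45 + 48 + 37 + 41 + 49)/9 = 49.6667
Σ_{t=1}^{7}(x_t−x̄)(x_{t+2}−x̄) = 108.1111
γ_2 = 108.1111 / 9 = 12.012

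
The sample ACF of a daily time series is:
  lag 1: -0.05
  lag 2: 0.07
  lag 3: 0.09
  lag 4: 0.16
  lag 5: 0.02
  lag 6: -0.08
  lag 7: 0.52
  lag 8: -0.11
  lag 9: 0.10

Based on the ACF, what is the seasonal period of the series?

The largest autocorrelation is r_7 = 0.52; the remaining lags stay at or below 0.16.
The dominant spike at lag 7 indicates a seasonal period of 7.

7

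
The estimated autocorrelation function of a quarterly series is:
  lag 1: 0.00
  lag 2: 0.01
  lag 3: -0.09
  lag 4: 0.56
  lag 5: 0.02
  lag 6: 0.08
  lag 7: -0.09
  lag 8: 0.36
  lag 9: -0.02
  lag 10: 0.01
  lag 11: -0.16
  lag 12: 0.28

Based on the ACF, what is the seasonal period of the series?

4

The largest autocorrelation is r_4 = 0.56, with weaker echoes at lags 8 (0.36) and 12 (0.28); the remaining lags stay at or below 0.08.
The dominant spike at lag 4 indicates a seasonal period of 4.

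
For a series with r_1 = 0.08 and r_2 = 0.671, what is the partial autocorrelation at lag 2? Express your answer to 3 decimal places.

0.669

φ_{22} = (r_2 − r_1²) / (1 − r_1²)
r_1² = (0.08)² = 0.0064
Numerator = 0.671 − 0.0064 = 0.6646; denominator = 1 − 0.0064 = 0.9936
φ_{22} = 0.6646 / 0.9936 = 0.669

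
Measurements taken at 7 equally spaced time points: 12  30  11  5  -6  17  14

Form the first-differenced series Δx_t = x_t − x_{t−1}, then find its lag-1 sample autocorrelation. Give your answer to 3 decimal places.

-0.348

First differences Δx: 18, -19, -6, -11, 23, -3
Mean of differences = 0.3333
Numerator Σ(Δx_t−Δx̄)(Δx_{t+1}−Δx̄) = -479.7778
Denominator Σ(Δx_t−Δx̄)² = 1379.3333
r_1(Δx) = -479.7778 / 1379.3333 = -0.348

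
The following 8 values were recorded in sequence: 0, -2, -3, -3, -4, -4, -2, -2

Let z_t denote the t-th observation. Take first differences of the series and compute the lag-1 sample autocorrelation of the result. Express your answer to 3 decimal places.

0.203

First differences Δz: -2, -1, 0, -1, 0, 2, 0
Mean of differences = -0.2857
Numerator Σ(Δz_t−Δz̄)(Δz_{t+1}−Δz̄) = 1.9184
Denominator Σ(Δz_t−Δz̄)² = 9.4286
r_1(Δz) = 1.9184 / 9.4286 = 0.203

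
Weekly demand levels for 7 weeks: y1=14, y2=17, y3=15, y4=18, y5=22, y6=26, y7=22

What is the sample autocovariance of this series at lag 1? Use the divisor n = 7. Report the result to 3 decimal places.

Mean ȳ = (14 + 17 + 15 + 18 + 22 + 26 + 22)/7 = 19.1429
Σ_{t=1}^{6}(y_t−ȳ)(y_{t+1}−ȳ) = 60.5510
γ_1 = 60.5510 / 7 = 8.650

8.650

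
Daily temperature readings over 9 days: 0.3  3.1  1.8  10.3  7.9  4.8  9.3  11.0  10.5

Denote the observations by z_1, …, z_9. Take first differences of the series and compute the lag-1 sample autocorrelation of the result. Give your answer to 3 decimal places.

First differences Δz: 2.8, -1.3, 8.5, -2.4, -3.1, 4.5, 1.7, -0.5
Mean of differences = 1.2750
Numerator Σ(Δz_t−Δz̄)(Δz_{t+1}−Δz̄) = -46.4981
Denominator Σ(Δz_t−Δz̄)² = 107.5350
r_1(Δz) = -46.4981 / 107.5350 = -0.432

-0.432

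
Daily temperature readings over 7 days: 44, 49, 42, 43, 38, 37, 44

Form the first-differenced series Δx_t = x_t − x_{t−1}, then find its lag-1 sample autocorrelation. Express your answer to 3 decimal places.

-0.327

First differences Δx: 5, -7, 1, -5, -1, 7
Mean of differences = 0.0000
Numerator Σ(Δx_t−Δx̄)(Δx_{t+1}−Δx̄) = -49.0000
Denominator Σ(Δx_t−Δx̄)² = 150.0000
r_1(Δx) = -49.0000 / 150.0000 = -0.327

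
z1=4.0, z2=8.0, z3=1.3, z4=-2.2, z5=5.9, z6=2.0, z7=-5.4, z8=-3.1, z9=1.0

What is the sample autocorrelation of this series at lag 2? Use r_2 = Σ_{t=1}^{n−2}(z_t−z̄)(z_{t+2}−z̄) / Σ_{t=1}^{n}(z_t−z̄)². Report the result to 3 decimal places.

Mean z̄ = (4.0 + 8.0 + 1.3 − 2.2 + 5.9 + 2.0 − 5.4 − 3.1 + 1.0)/9 = 1.2778
Σ(z_t−z̄)(z_{t+2}−z̄) = (0.0605) + (-23.3784) + (0.1027) + (-2.5117) + (-30.8662) + (-3.1617) + (1.8549) = -57.8999
Denominator Σ(z_t−z̄)² = 150.4156
r_2 = -57.8999 / 150.4156 = -0.385

-0.385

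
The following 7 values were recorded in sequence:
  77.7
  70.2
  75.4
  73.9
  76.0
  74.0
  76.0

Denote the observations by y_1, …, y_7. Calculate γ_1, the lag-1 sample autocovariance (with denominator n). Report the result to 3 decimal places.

-2.843

Mean ȳ = (77.7 + 70.2 + 75.4 + 73.9 + 76.0 + 74.0 + 76.0)/7 = 74.7429
Σ_{t=1}^{6}(y_t−ȳ)(y_{t+1}−ȳ) = -19.9004
γ_1 = -19.9004 / 7 = -2.843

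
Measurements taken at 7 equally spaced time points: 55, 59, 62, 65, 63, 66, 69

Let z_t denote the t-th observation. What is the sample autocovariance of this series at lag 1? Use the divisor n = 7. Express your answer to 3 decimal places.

Mean z̄ = (55 + 59 + 62 + 65 + 63 + 66 + 69)/7 = 62.7143
Σ_{t=1}^{6}(z_t−z̄)(z_{t+1}−z̄) = 51.9184
γ_1 = 51.9184 / 7 = 7.417

7.417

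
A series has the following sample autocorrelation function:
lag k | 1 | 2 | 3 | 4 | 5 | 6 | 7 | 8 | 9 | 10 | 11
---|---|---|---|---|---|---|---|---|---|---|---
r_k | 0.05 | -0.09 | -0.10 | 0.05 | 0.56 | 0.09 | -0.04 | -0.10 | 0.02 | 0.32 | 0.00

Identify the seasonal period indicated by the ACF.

5

The largest autocorrelation is r_5 = 0.56, with a weaker echo at lag 10 (0.32); the remaining lags stay at or below 0.09.
The dominant spike at lag 5 indicates a seasonal period of 5.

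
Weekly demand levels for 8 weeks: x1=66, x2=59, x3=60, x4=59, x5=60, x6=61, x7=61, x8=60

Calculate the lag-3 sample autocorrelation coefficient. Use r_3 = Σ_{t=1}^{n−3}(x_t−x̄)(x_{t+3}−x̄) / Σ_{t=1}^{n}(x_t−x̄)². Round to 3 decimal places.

-0.224

Mean x̄ = (66 + 59 + 60 + 59 + 60 + 61 + 61 + 60)/8 = 60.7500
Σ(x_t−x̄)(x_{t+3}−x̄) = (-9.1875) + (1.3125) + (-0.1875) + (-0.4375) + (0.5625) = -7.9375
Denominator Σ(x_t−x̄)² = 35.5000
r_3 = -7.9375 / 35.5000 = -0.224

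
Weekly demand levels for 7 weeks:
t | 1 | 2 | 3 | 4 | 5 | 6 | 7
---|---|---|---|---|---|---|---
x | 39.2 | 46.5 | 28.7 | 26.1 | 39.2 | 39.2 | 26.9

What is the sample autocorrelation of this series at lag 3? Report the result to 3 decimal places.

0.156

Mean x̄ = (39.2 + 46.5 + 28.7 + 26.1 + 39.2 + 39.2 + 26.9)/7 = 35.1143
Deviations from mean: 4.0857, 11.3857, -6.4143, -9.0143, 4.0857, 4.0857, -8.2143
Σ(x_t−x̄)(x_{t+3}−x̄) = (-36.8298) + (46.5188) + (-26.2069) + (74.0459) = 57.5280
Denominator Σ(x_t−x̄)² = 369.5886
r_3 = 57.5280 / 369.5886 = 0.156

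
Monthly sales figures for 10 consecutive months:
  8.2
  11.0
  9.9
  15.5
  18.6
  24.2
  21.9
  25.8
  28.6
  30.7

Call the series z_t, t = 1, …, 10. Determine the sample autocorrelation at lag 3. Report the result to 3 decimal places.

0.106

Mean z̄ = (8.2 + 11.0 + 9.9 + 15.5 + 18.6 + 24.2 + 21.9 + 25.8 + 28.6 + 30.7)/10 = 19.4400
Σ(z_t−z̄)(z_{t+3}−z̄) = (44.2856) + (7.0896) + (-45.4104) + (-9.6924) + (-5.3424) + (43.6016) + (27.6996) = 62.2312
Denominator Σ(z_t−z̄)² = 584.6640
r_3 = 62.2312 / 584.6640 = 0.106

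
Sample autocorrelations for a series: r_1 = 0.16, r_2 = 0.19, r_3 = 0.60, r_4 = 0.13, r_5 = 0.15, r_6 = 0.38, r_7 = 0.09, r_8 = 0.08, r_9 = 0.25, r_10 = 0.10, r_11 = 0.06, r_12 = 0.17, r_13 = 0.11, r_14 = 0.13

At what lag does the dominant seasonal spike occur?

The largest autocorrelation is r_3 = 0.60, with weaker echoes at lags 6 (0.38) and 9 (0.25); the remaining lags stay at or below 0.19.
The dominant spike at lag 3 indicates a seasonal period of 3.

3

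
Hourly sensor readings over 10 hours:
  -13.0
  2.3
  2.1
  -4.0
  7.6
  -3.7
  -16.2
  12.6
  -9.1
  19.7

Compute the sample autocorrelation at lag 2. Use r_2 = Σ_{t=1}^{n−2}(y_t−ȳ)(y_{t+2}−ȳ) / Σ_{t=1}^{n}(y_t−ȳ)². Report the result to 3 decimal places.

Mean ȳ = (-13.0 + 2.3 + 2.1 − 4.0 + 7.6 − 3.7 − 16.2 + 12.6 − 9.1 + 19.7)/10 = -0.1700
Numerator Σ_{t=1}^{8}(y_t−ȳ)(y_{t+2}−ȳ) = 219.8302
Denominator Σ(y_t−ȳ)² = 1157.9610
r_2 = 219.8302 / 1157.9610 = 0.190

0.190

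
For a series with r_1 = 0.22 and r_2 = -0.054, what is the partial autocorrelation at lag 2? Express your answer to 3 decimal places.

-0.108

φ_{22} = (r_2 − r_1²) / (1 − r_1²)
r_1² = (0.22)² = 0.0484
Numerator = -0.054 − 0.0484 = -0.1024; denominator = 1 − 0.0484 = 0.9516
φ_{22} = -0.1024 / 0.9516 = -0.108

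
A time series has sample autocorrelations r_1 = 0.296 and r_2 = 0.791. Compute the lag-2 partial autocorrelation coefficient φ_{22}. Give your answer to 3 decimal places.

φ_{22} = (r_2 − r_1²) / (1 − r_1²)
r_1² = (0.296)² = 0.087616
Numerator = 0.791 − 0.0876 = 0.7034; denominator = 1 − 0.0876 = 0.9124
φ_{22} = 0.7034 / 0.9124 = 0.771

0.771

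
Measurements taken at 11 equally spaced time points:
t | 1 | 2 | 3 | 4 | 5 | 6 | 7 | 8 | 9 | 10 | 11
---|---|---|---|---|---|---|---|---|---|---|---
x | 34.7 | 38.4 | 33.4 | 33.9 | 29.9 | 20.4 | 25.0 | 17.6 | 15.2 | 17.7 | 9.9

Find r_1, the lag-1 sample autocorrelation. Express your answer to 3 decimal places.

Mean x̄ = (34.7 + 38.4 + 33.4 + 33.9 + 29.9 + 20.4 + 25.0 + 17.6 + 15.2 + 17.7 + 9.9)/11 = 25.1000
Numerator Σ_{t=1}^{10}(x_t−x̄)(x_{t+1}−x̄) = 592.0000
Denominator Σ(x_t−x̄)² = 900.5800
r_1 = 592.0000 / 900.5800 = 0.657

0.657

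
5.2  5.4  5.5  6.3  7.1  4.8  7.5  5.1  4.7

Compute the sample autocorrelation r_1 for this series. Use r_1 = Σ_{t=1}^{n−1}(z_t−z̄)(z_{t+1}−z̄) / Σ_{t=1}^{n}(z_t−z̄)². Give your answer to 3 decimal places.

Mean z̄ = (5.2 + 5.4 + 5.5 + 6.3 + 7.1 + 4.8 + 7.5 + 5.1 + 4.7)/9 = 5.7333
Numerator Σ_{t=1}^{8}(z_t−z̄)(z_{t+1}−z̄) = -2.4911
Denominator Σ(z_t−z̄)² = 8.1000
r_1 = -2.4911 / 8.1000 = -0.308

-0.308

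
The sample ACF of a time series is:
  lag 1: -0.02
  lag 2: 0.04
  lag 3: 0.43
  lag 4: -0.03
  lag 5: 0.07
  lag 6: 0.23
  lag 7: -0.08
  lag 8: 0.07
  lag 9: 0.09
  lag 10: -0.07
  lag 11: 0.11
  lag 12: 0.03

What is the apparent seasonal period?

The largest autocorrelation is r_3 = 0.43, with a weaker echo at lag 6 (0.23); the remaining lags stay at or below 0.11.
The dominant spike at lag 3 indicates a seasonal period of 3.

3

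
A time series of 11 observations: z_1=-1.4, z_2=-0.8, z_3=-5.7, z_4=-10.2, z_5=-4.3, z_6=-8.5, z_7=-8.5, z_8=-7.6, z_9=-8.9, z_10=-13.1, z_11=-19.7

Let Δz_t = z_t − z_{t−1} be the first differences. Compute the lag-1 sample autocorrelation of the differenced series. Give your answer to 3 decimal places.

First differences Δz: 0.6, -4.9, -4.5, 5.9, -4.2, 0.0, 0.9, -1.3, -4.2, -6.6
Mean of differences = -1.8300
Numerator Σ(Δz_t−Δz̄)(Δz_{t+1}−Δz̄) = -26.0679
Denominator Σ(Δz_t−Δz̄)² = 127.2810
r_1(Δz) = -26.0679 / 127.2810 = -0.205

-0.205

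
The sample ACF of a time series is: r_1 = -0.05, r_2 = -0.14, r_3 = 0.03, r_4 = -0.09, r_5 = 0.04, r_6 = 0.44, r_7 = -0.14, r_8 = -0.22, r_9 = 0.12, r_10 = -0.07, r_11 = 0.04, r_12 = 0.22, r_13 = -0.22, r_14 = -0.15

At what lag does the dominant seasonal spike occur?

The largest autocorrelation is r_6 = 0.44, with a weaker echo at lag 12 (0.22); the remaining lags stay at or below 0.12.
The dominant spike at lag 6 indicates a seasonal period of 6.

6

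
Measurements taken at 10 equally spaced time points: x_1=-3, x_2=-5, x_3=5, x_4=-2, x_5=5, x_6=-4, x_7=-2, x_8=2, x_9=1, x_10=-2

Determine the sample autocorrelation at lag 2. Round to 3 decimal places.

0.048

Mean x̄ = (-3 − 5 + 5 − 2 + 5 − 4 − 2 + 2 + 1 − 2)/10 = -0.5000
Numerator Σ_{t=1}^{8}(x_t−x̄)(x_{t+2}−x̄) = 5.5000
Denominator Σ(x_t−x̄)² = 114.5000
r_2 = 5.5000 / 114.5000 = 0.048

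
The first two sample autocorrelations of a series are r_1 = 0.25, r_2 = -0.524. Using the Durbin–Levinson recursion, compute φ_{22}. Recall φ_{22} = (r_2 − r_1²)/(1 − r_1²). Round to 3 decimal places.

φ_{22} = (r_2 − r_1²) / (1 − r_1²)
r_1² = (0.25)² = 0.0625
Numerator = -0.524 − 0.0625 = -0.5865; denominator = 1 − 0.0625 = 0.9375
φ_{22} = -0.5865 / 0.9375 = -0.626

-0.626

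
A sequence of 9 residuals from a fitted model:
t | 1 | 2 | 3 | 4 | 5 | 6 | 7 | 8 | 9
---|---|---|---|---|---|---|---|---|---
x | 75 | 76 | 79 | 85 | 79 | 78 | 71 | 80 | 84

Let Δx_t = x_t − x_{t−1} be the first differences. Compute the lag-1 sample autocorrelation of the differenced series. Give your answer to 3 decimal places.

First differences Δx: 1, 3, 6, -6, -1, -7, 9, 4
Mean of differences = 1.1250
Numerator Σ(Δx_t−Δx̄)(Δx_{t+1}−Δx̄) = -34.7656
Denominator Σ(Δx_t−Δx̄)² = 218.8750
r_1(Δx) = -34.7656 / 218.8750 = -0.159

-0.159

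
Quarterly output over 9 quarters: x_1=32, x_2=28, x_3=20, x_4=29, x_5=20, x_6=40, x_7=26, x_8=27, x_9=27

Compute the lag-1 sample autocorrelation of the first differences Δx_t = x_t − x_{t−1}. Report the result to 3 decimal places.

First differences Δx: -4, -8, 9, -9, 20, -14, 1, 0
Mean of differences = -0.6250
Numerator Σ(Δx_t−Δx̄)(Δx_{t+1}−Δx̄) = -596.0156
Denominator Σ(Δx_t−Δx̄)² = 835.8750
r_1(Δx) = -596.0156 / 835.8750 = -0.713

-0.713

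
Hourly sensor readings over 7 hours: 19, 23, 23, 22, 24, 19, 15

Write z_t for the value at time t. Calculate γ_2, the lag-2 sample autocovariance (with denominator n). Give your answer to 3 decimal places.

-2.064

Mean z̄ = (19 + 23 + 23 + 22 + 24 + 19 + 15)/7 = 20.7143
Σ_{t=1}^{5}(z_t−z̄)(z_{t+2}−z̄) = -14.4490
γ_2 = -14.4490 / 7 = -2.064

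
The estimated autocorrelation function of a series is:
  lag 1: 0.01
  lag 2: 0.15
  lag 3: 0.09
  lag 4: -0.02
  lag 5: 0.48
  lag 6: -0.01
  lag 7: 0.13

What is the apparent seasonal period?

The largest autocorrelation is r_5 = 0.48; the remaining lags stay at or below 0.15.
The dominant spike at lag 5 indicates a seasonal period of 5.

5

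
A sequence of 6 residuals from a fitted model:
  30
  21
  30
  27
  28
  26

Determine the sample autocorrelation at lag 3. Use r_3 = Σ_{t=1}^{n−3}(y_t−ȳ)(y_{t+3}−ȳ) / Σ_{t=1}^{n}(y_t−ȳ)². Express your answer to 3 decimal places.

Mean ȳ = (30 + 21 + 30 + 27 + 28 + 26)/6 = 27.0000
Deviations from mean: 3.0000, -6.0000, 3.0000, 0.0000, 1.0000, -1.0000
Σ(y_t−ȳ)(y_{t+3}−ȳ) = (0.0000) + (-6.0000) + (-3.0000) = -9.0000
Denominator Σ(y_t−ȳ)² = 56.0000
r_3 = -9.0000 / 56.0000 = -0.161

-0.161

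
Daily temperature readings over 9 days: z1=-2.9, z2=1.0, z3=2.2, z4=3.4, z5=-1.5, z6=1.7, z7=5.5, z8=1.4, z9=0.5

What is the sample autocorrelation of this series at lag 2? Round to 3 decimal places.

-0.426

Mean z̄ = (-2.9 + 1.0 + 2.2 + 3.4 − 1.5 + 1.7 + 5.5 + 1.4 + 0.5)/9 = 1.2556
Σ(z_t−z̄)(z_{t+2}−z̄) = (-3.9247) + (-0.5480) + (-2.6025) + (0.9531) + (-11.6958) + (0.0642) + (-3.2069) = -20.9606
Denominator Σ(z_t−z̄)² = 49.2222
r_2 = -20.9606 / 49.2222 = -0.426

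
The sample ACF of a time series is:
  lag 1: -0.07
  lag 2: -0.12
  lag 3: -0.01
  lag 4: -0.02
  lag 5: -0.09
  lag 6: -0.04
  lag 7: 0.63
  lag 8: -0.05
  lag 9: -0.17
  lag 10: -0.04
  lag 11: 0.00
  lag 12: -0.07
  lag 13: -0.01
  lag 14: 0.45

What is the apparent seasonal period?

7

The largest autocorrelation is r_7 = 0.63, with a weaker echo at lag 14 (0.45); the remaining lags stay at or below 0.00.
The dominant spike at lag 7 indicates a seasonal period of 7.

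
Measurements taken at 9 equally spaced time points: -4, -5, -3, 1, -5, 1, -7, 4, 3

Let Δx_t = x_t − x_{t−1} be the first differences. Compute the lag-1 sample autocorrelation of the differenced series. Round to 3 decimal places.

-0.768

First differences Δx: -1, 2, 4, -6, 6, -8, 11, -1
Mean of differences = 0.8750
Numerator Σ(Δx_t−Δx̄)(Δx_{t+1}−Δx̄) = -209.6406
Denominator Σ(Δx_t−Δx̄)² = 272.8750
r_1(Δx) = -209.6406 / 272.8750 = -0.768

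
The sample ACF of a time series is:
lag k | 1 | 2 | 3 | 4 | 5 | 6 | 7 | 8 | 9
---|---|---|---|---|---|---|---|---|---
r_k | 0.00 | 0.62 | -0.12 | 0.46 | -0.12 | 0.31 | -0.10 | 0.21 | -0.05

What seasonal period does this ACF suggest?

The largest autocorrelation is r_2 = 0.62, with weaker echoes at lags 4 (0.46), 6 (0.31) and 8 (0.21); the remaining lags stay at or below 0.00.
The dominant spike at lag 2 indicates a seasonal period of 2.

2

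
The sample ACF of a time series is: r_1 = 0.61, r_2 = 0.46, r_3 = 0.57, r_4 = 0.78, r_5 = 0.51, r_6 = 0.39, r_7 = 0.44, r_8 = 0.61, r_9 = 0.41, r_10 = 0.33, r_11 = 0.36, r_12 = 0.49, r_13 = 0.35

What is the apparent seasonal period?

4

The largest autocorrelation is r_4 = 0.78; the remaining lags stay at or below 0.61. The elevated value at lag 1 (0.61), dropping to 0.46 at lag 2, reflects decaying short-term dependence rather than seasonality.
The dominant spike at lag 4 indicates a seasonal period of 4.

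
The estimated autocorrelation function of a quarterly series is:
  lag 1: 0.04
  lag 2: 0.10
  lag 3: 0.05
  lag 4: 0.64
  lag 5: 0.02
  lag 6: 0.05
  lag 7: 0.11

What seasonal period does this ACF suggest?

4

The largest autocorrelation is r_4 = 0.64; the remaining lags stay at or below 0.11.
The dominant spike at lag 4 indicates a seasonal period of 4.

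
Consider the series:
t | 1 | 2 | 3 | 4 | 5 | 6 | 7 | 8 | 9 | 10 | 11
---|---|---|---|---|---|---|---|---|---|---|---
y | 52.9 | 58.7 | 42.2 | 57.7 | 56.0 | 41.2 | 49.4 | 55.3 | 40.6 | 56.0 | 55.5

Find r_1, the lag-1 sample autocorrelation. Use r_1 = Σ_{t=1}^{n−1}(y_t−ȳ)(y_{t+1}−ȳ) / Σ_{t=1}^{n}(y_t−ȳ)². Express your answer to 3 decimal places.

Mean ȳ = (52.9 + 58.7 + 42.2 + 57.7 + 56.0 + 41.2 + 49.4 + 55.3 + 40.6 + 56.0 + 55.5)/11 = 51.4091
Numerator Σ_{t=1}^{10}(y_t−ȳ)(y_{t+1}−ȳ) = -192.4001
Denominator Σ(y_t−ȳ)² = 478.8891
r_1 = -192.4001 / 478.8891 = -0.402

-0.402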